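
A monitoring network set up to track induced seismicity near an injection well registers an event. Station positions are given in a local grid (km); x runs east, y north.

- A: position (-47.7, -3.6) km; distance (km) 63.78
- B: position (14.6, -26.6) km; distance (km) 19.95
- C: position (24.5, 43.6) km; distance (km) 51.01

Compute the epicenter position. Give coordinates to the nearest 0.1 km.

Circle about each station: (x + 47.7)² + (y + 3.6)² = 63.78²; (x − 14.6)² + (y + 26.6)² = 19.95²; (x − 24.5)² + (y − 43.6)² = 51.01².
Subtracting pairs of circle equations eliminates x²+y² and gives linear equations (the radical axes):
124.6 x − 46.0 y = 2302.36
144.4 x + 94.4 y = 1678.83
Solving the 2×2 system: x ≈ 16.0, y ≈ -6.7 km.

16.0 km east, -6.7 km north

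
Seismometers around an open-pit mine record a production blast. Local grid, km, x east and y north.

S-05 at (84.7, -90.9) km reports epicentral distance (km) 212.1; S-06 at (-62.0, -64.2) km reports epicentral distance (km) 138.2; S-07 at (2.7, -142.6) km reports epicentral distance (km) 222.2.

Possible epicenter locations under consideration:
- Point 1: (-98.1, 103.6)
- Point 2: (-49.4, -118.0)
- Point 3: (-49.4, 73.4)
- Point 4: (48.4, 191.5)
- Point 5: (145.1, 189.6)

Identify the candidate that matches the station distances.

For each candidate, compare |candidate − station| to the reported distance:
Point 1: residuals S-05 54.8, S-06 33.4, S-07 43.8 → max 54.8 km
Point 2: residuals S-05 75.3, S-06 82.9, S-07 164.6 → max 164.6 km
Point 3: residuals S-05 0.0, S-06 0.0, S-07 0.0 → max 0.0 km
Point 4: residuals S-05 72.6, S-06 140.3, S-07 115.0 → max 140.3 km
Point 5: residuals S-05 74.8, S-06 189.4, S-07 139.2 → max 189.4 km
Only Point 3 has all residuals ≈ 0.

Point 3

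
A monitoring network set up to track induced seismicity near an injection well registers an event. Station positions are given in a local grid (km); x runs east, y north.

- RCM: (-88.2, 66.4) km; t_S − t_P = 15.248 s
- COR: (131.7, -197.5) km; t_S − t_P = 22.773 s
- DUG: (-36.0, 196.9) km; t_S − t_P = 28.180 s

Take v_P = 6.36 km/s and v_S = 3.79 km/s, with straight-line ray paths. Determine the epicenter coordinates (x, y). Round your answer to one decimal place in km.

Distance from S−P lag: d = Δt · v_P v_S / (v_P − v_S) = Δt · (6.36·3.79)/(6.36−3.79) ≈ 9.3791·Δt.
So d_RCM = 143.01, d_COR = 213.59, d_DUG = 264.30 km.
Circle about each station: (x + 88.2)² + (y − 66.4)² = 143.01²; (x − 131.7)² + (y + 197.5)² = 213.59²; (x + 36.0)² + (y − 196.9)² = 264.30².
Subtracting the RCM equation from the COR and DUG equations removes the quadratic terms:
439.8 x − 527.8 y = 18994.11
104.4 x + 261.0 y = -21525.22
Solving the 2×2 system: x ≈ -37.7, y ≈ -67.4 km.
Check against RCM (with the unrounded x, y): √((x + 88.2)²+(y − 66.4)²) = 143.01 ≈ 143.01 km. ✓

x ≈ -37.7 km, y ≈ -67.4 km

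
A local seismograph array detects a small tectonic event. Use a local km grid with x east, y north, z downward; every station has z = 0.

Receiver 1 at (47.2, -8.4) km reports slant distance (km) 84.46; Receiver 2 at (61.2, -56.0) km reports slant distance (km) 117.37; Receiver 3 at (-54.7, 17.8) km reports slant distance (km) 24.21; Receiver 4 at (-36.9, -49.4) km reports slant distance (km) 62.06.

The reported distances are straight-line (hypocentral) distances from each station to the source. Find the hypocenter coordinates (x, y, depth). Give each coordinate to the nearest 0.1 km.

(-34.1, 11.6, 11.1)

Each station gives a sphere (x−x_i)² + (y−y_i)² + z² = d_i² (stations at z=0).
Subtracting the Receiver 1 sphere from Receiver 2 and Receiver 3: z² cancels, leaving linear equations in x and y:
28.0 x − 95.2 y = -2059.19
-203.8 x + 52.4 y = 7557.90
Solving: x ≈ -34.102, y ≈ 11.600 km (keep extra digits for the depth step; rounded: -34.1, 11.6).
Then from the Receiver 1 sphere: z² = 84.46² − (x − 47.2)² − (y + 8.4)² with x = -34.102, y = 11.600, so z ≈ 11.112 ≈ 11.1 km.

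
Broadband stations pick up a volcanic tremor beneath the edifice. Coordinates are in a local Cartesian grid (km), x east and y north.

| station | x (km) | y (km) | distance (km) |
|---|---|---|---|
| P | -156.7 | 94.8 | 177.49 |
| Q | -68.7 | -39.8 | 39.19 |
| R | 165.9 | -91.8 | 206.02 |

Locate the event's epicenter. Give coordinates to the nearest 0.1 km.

Circle about each station: (x + 156.7)² + (y − 94.8)² = 177.49²; (x + 68.7)² + (y + 39.8)² = 39.19²; (x − 165.9)² + (y + 91.8)² = 206.02².
Subtracting the P equation from the Q and R equations removes the quadratic terms:
176.0 x − 269.2 y = 2728.64
645.2 x − 373.2 y = -8533.42
Solving the 2×2 system: x ≈ -30.7, y ≈ -30.2 km.

x ≈ -30.7 km, y ≈ -30.2 km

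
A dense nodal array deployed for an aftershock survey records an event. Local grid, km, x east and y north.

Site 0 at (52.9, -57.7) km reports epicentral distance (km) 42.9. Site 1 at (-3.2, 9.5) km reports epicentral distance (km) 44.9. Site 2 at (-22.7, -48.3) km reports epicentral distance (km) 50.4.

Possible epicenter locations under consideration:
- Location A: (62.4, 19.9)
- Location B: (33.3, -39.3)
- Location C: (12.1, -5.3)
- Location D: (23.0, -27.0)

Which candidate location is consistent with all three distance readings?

Location D

For each candidate, compare |candidate − station| to the reported distance:
Location A: residuals Site 0 35.3, Site 1 21.5, Site 2 58.7 → max 58.7 km
Location B: residuals Site 0 16.0, Site 1 16.0, Site 2 6.3 → max 16.0 km
Location C: residuals Site 0 23.5, Site 1 23.6, Site 2 4.9 → max 23.6 km
Location D: residuals Site 0 0.0, Site 1 0.0, Site 2 0.0 → max 0.0 km
Only Location D has all residuals ≈ 0.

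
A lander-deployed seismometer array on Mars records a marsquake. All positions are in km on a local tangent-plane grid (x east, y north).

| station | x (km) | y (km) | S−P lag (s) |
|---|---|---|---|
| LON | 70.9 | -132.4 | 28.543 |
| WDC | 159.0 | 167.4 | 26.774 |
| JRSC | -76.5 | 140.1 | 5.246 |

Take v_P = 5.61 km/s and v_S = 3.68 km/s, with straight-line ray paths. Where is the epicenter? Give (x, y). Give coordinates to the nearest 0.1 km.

x ≈ -120.6 km, y ≈ 105.4 km

Distance from S−P lag: d = Δt · v_P v_S / (v_P − v_S) = Δt · (5.61·3.68)/(5.61−3.68) ≈ 10.6968·Δt.
So d_LON = 305.32, d_WDC = 286.40, d_JRSC = 56.12 km.
Circle about each station: (x − 70.9)² + (y + 132.4)² = 305.32²; (x − 159.0)² + (y − 167.4)² = 286.40²; (x + 76.5)² + (y − 140.1)² = 56.12².
Subtracting pairs of circle equations eliminates x²+y² and gives linear equations (the radical axes):
176.2 x + 599.6 y = 41942.53
-294.8 x + 545.0 y = 92994.54
Solving the 2×2 system: x ≈ -120.6, y ≈ 105.4 km.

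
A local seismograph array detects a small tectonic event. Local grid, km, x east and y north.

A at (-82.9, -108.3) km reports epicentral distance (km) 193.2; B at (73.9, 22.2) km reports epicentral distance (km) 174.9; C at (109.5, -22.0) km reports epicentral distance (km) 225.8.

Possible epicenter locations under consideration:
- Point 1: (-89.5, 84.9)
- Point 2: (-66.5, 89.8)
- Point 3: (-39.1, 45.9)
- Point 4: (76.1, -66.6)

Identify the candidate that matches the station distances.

Point 1

For each candidate, compare |candidate − station| to the reported distance:
Point 1: residuals A 0.1, B 0.1, C 0.1 → max 0.1 km
Point 2: residuals A 5.6, B 19.1, C 17.3 → max 19.1 km
Point 3: residuals A 32.9, B 59.4, C 62.4 → max 62.4 km
Point 4: residuals A 28.8, B 86.1, C 170.1 → max 170.1 km
Only Point 1 has all residuals ≈ 0.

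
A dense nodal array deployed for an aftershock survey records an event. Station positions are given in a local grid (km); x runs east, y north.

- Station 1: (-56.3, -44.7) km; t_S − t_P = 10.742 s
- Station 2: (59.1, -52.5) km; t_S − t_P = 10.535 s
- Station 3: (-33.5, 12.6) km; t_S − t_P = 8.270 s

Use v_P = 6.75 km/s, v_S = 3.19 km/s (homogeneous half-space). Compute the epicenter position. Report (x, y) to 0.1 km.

4.0 km east, -20.5 km north

Distance from S−P lag: d = Δt · v_P v_S / (v_P − v_S) = Δt · (6.75·3.19)/(6.75−3.19) ≈ 6.0485·Δt.
So d_Station 1 = 64.97, d_Station 2 = 63.72, d_Station 3 = 50.02 km.
Circle about each station: (x + 56.3)² + (y + 44.7)² = 64.97²; (x − 59.1)² + (y + 52.5)² = 63.72²; (x + 33.5)² + (y − 12.6)² = 50.02².
Subtracting the Station 1 equation from the Station 2 and Station 3 equations removes the quadratic terms:
230.8 x − 15.6 y = 1242.14
45.6 x + 114.6 y = -2167.67
Solving the 2×2 system: x ≈ 4.0, y ≈ -20.5 km.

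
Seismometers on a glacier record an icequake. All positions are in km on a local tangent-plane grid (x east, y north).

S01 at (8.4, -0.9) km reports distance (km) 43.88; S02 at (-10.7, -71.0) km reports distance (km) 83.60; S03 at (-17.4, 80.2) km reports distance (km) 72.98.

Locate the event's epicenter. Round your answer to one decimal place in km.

Circle about each station: (x − 8.4)² + (y + 0.9)² = 43.88²; (x + 10.7)² + (y + 71.0)² = 83.60²; (x + 17.4)² + (y − 80.2)² = 72.98².
Subtracting pairs of circle equations eliminates x²+y² and gives linear equations (the radical axes):
-38.2 x − 140.2 y = 20.61
-51.6 x + 162.2 y = 3262.80
Solving the 2×2 system: x ≈ -34.3, y ≈ 9.2 km.
Check against S01 (with the unrounded x, y): √((x − 8.4)²+(y + 0.9)²) = 43.89 ≈ 43.88 km. ✓

-34.3 km east, 9.2 km north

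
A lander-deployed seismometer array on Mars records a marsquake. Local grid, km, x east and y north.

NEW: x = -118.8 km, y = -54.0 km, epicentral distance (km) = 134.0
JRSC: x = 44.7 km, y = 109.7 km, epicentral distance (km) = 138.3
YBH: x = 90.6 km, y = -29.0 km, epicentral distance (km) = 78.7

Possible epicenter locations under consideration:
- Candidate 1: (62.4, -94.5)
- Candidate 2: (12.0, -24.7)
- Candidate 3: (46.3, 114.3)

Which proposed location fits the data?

For each candidate, compare |candidate − station| to the reported distance:
Candidate 1: residuals NEW 51.7, JRSC 66.7, YBH 7.4 → max 66.7 km
Candidate 2: residuals NEW 0.0, JRSC 0.0, YBH 0.0 → max 0.0 km
Candidate 3: residuals NEW 101.8, JRSC 133.4, YBH 71.3 → max 133.4 km
Only Candidate 2 has all residuals ≈ 0.

Candidate 2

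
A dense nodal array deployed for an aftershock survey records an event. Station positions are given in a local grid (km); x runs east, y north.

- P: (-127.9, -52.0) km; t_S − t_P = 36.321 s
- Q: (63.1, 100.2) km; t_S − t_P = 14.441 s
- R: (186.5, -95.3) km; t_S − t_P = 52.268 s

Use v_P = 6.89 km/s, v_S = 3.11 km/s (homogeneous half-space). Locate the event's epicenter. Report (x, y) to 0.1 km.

x ≈ -16.1 km, y ≈ 120.9 km

Distance from S−P lag: d = Δt · v_P v_S / (v_P − v_S) = Δt · (6.89·3.11)/(6.89−3.11) ≈ 5.6688·Δt.
So d_P = 205.89, d_Q = 81.86, d_R = 296.29 km.
Circle about each station: (x + 127.9)² + (y + 52.0)² = 205.89²; (x − 63.1)² + (y − 100.2)² = 81.86²; (x − 186.5)² + (y + 95.3)² = 296.29².
Subtracting the P equation from the Q and R equations removes the quadratic terms:
382.0 x + 304.4 y = 30648.87
628.8 x − 86.6 y = -20595.14
Solving the 2×2 system: x ≈ -16.1, y ≈ 120.9 km.
Check against P (with the unrounded x, y): √((x + 127.9)²+(y + 52.0)²) = 205.89 ≈ 205.89 km. ✓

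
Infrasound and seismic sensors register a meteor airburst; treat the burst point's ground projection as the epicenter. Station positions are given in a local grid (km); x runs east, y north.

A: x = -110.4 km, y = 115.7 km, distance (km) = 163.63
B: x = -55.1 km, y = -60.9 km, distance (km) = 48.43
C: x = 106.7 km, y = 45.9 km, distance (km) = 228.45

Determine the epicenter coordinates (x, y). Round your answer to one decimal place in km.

Circle about each station: (x + 110.4)² + (y − 115.7)² = 163.63²; (x + 55.1)² + (y + 60.9)² = 48.43²; (x − 106.7)² + (y − 45.9)² = 228.45².
Subtracting pairs of circle equations eliminates x²+y² and gives linear equations (the radical axes):
110.6 x − 353.2 y = 5599.48
434.2 x − 139.6 y = -37497.58
Solving the 2×2 system: x ≈ -101.7, y ≈ -47.7 km.
Check against A (with the unrounded x, y): √((x + 110.4)²+(y − 115.7)²) = 163.63 ≈ 163.63 km. ✓

-101.7 km east, -47.7 km north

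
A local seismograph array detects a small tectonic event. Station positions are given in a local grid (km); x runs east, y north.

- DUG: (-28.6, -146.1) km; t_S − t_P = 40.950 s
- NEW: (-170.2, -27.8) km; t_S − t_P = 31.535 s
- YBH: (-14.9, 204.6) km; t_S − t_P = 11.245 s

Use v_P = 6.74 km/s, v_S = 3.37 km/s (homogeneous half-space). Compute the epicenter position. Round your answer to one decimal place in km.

x ≈ -27.7 km, y ≈ 129.9 km

Distance from S−P lag: d = Δt · v_P v_S / (v_P − v_S) = Δt · (6.74·3.37)/(6.74−3.37) ≈ 6.7400·Δt.
So d_DUG = 276.00, d_NEW = 212.55, d_YBH = 75.79 km.
Circle about each station: (x + 28.6)² + (y + 146.1)² = 276.00²; (x + 170.2)² + (y + 27.8)² = 212.55²; (x + 14.9)² + (y − 204.6)² = 75.79².
Subtracting pairs of circle equations eliminates x²+y² and gives linear equations (the radical axes):
-283.2 x + 236.6 y = 38576.21
27.4 x + 701.4 y = 90351.88
Solving the 2×2 system: x ≈ -27.7, y ≈ 129.9 km.
Check against DUG (with the unrounded x, y): √((x + 28.6)²+(y + 146.1)²) = 276.00 ≈ 276.00 km. ✓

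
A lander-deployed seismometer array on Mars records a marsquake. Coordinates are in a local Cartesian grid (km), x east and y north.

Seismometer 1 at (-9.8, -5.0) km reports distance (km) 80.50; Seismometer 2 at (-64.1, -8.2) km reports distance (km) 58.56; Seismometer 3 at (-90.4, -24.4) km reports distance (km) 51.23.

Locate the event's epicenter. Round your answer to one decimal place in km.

Circle about each station: (x + 9.8)² + (y + 5.0)² = 80.50²; (x + 64.1)² + (y + 8.2)² = 58.56²; (x + 90.4)² + (y + 24.4)² = 51.23².
Subtracting pairs of circle equations eliminates x²+y² and gives linear equations (the radical axes):
-108.6 x − 6.4 y = 7105.99
-161.2 x − 38.8 y = 12502.22
Solving the 2×2 system: x ≈ -61.5, y ≈ -66.7 km.

x ≈ -61.5 km, y ≈ -66.7 km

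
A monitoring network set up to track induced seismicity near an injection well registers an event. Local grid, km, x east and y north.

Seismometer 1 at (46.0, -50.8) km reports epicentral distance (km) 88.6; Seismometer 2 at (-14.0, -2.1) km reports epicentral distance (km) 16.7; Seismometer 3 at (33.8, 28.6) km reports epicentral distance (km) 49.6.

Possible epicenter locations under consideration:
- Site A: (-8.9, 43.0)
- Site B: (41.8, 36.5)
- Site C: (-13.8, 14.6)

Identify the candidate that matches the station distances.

Site C

For each candidate, compare |candidate − station| to the reported distance:
Site A: residuals Seismometer 1 20.1, Seismometer 2 28.7, Seismometer 3 4.5 → max 28.7 km
Site B: residuals Seismometer 1 1.2, Seismometer 2 51.1, Seismometer 3 38.4 → max 51.1 km
Site C: residuals Seismometer 1 0.0, Seismometer 2 0.0, Seismometer 3 0.0 → max 0.0 km
Only Site C has all residuals ≈ 0.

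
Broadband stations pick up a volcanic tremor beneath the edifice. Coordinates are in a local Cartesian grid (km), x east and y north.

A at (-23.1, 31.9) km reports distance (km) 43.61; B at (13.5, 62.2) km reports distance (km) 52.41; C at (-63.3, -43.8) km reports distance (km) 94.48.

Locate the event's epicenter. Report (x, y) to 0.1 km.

14.5 km east, 9.8 km north

Circle about each station: (x + 23.1)² + (y − 31.9)² = 43.61²; (x − 13.5)² + (y − 62.2)² = 52.41²; (x + 63.3)² + (y + 43.8)² = 94.48².
Subtracting pairs of circle equations eliminates x²+y² and gives linear equations (the radical axes):
73.2 x + 60.6 y = 1654.89
-80.4 x − 151.4 y = -2650.53
Solving the 2×2 system: x ≈ 14.5, y ≈ 9.8 km.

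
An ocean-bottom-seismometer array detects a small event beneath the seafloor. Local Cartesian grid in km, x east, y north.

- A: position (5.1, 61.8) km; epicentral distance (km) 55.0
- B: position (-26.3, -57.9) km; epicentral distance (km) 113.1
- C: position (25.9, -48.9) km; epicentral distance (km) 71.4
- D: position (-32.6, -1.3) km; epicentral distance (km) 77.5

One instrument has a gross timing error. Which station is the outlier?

Solve using three stations at a time. Using A, C, D (subtract circle equations pairwise → linear system) gives (x, y) ≈ (41.7, 20.7).
Distances from that point to each station vs reported:
  A: calculated 55.0 vs reported 55.0 → residual 0.0 km
  B: calculated 104.0 vs reported 113.1 → residual 9.1 km
  C: calculated 71.4 vs reported 71.4 → residual 0.0 km
  D: calculated 77.5 vs reported 77.5 → residual 0.0 km
A, C, D are mutually consistent (residuals ≈ 0); B is off by 9.1 km.

B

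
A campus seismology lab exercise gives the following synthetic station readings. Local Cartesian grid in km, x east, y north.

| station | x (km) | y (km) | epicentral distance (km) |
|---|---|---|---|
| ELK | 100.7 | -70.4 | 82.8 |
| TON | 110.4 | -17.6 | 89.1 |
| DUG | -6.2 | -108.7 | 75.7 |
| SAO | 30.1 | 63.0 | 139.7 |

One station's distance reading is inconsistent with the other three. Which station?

Solve using three stations at a time. Using ELK, TON, DUG (subtract circle equations pairwise → linear system) gives (x, y) ≈ (24.0, -39.3).
Distances from that point to each station vs reported:
  ELK: calculated 82.8 vs reported 82.8 → residual 0.0 km
  TON: calculated 89.1 vs reported 89.1 → residual 0.0 km
  DUG: calculated 75.7 vs reported 75.7 → residual 0.0 km
  SAO: calculated 102.5 vs reported 139.7 → residual 37.2 km
ELK, TON, DUG are mutually consistent (residuals ≈ 0); SAO is off by 37.2 km.

SAO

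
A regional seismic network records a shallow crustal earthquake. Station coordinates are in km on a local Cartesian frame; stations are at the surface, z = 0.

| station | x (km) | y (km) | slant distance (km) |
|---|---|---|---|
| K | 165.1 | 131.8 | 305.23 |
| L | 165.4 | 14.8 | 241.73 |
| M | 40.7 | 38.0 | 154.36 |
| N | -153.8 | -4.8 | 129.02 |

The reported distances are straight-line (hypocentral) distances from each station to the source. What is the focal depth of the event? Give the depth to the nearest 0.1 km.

42.4 km

Each station gives a sphere (x−x_i)² + (y−y_i)² + z² = d_i² (stations at z=0).
Subtracting the K sphere from L and M: z² cancels, leaving linear equations in x and y:
0.6 x − 234.0 y = 17678.91
-248.8 x − 187.6 y = 27809.58
Solving: x ≈ -54.702, y ≈ -75.691 km (keep extra digits for the depth step; rounded: -54.7, -75.7).
Then from the K sphere: z² = 305.23² − (x − 165.1)² − (y − 131.8)² with x = -54.702, y = -75.691, so z ≈ 42.425 ≈ 42.4 km.
Check against N (with the unrounded solution): distance 129.02 ≈ 129.02 km. ✓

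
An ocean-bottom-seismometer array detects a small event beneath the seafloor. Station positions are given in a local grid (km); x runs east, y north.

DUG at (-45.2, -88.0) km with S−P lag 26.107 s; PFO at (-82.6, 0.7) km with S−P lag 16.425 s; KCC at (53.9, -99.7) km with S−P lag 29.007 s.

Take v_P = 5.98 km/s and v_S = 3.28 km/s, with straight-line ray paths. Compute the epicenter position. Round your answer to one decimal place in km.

(-15.4, 99.3)

Distance from S−P lag: d = Δt · v_P v_S / (v_P − v_S) = Δt · (5.98·3.28)/(5.98−3.28) ≈ 7.2646·Δt.
So d_DUG = 189.66, d_PFO = 119.32, d_KCC = 210.72 km.
Circle about each station: (x + 45.2)² + (y + 88.0)² = 189.66²; (x + 82.6)² + (y − 0.7)² = 119.32²; (x − 53.9)² + (y + 99.7)² = 210.72².
Subtracting pairs of circle equations eliminates x²+y² and gives linear equations (the radical axes):
-74.8 x + 177.4 y = 18769.86
198.2 x − 23.4 y = -5373.74
Solving the 2×2 system: x ≈ -15.4, y ≈ 99.3 km.
Check against DUG (with the unrounded x, y): √((x + 45.2)²+(y + 88.0)²) = 189.68 ≈ 189.66 km. ✓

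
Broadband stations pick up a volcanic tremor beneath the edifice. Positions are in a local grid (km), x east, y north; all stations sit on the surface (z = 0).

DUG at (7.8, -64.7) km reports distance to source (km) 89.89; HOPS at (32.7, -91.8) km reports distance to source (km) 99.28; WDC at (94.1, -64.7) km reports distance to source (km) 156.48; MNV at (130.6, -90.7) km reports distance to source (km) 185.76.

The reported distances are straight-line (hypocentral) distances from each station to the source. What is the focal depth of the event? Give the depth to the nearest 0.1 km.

Each station gives a sphere (x−x_i)² + (y−y_i)² + z² = d_i² (stations at z=0).
Subtracting the DUG sphere from HOPS and WDC: z² cancels, leaving linear equations in x and y:
49.8 x − 54.2 y = 3473.29
172.6 x + 0.0 y = -7611.81
Solving: x ≈ -44.101, y ≈ -104.604 km (keep extra digits for the depth step; rounded: -44.1, -104.6).
Then from the DUG sphere: z² = 89.89² − (x − 7.8)² − (y + 64.7)² with x = -44.101, y = -104.604, so z ≈ 61.597 ≈ 61.6 km.

depth ≈ 61.6 km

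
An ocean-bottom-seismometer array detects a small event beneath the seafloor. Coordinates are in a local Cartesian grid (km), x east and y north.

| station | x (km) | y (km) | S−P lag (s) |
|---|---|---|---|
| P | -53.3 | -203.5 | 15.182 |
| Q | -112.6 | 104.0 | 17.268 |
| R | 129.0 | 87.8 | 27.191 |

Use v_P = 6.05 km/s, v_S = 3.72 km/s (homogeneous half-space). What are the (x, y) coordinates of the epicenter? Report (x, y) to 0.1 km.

Distance from S−P lag: d = Δt · v_P v_S / (v_P − v_S) = Δt · (6.05·3.72)/(6.05−3.72) ≈ 9.6592·Δt.
So d_P = 146.65, d_Q = 166.80, d_R = 262.64 km.
Circle about each station: (x + 53.3)² + (y + 203.5)² = 146.65²; (x + 112.6)² + (y − 104.0)² = 166.80²; (x − 129.0)² + (y − 87.8)² = 262.64².
Subtracting pairs of circle equations eliminates x²+y² and gives linear equations (the radical axes):
-118.6 x + 615.0 y = -27074.40
364.6 x + 582.6 y = -67376.85
Solving the 2×2 system: x ≈ -87.5, y ≈ -60.9 km.

-87.5 km east, -60.9 km north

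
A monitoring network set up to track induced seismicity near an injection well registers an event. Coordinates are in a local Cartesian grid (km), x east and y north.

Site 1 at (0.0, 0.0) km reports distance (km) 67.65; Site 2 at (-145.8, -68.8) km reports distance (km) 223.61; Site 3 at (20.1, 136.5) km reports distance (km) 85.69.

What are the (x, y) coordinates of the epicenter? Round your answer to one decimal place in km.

x ≈ 41.4 km, y ≈ 53.5 km

Circle about each station: x² + y² = 67.65²; (x + 145.8)² + (y + 68.8)² = 223.61²; (x − 20.1)² + (y − 136.5)² = 85.69².
Subtracting pairs of circle equations eliminates x²+y² and gives linear equations (the radical axes):
-291.6 x − 137.6 y = -19433.83
40.2 x + 273.0 y = 16270.01
Solving the 2×2 system: x ≈ 41.4, y ≈ 53.5 km.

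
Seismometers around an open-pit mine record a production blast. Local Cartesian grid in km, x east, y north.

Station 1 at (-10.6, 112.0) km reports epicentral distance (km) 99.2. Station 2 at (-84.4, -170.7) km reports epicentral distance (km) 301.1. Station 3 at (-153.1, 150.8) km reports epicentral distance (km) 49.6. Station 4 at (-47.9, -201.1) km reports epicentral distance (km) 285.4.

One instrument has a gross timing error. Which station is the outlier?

Station 4

Solve using three stations at a time. Using Station 1, Station 2, Station 3 (subtract circle equations pairwise → linear system) gives (x, y) ≈ (-108.3, 129.5).
Distances from that point to each station vs reported:
  Station 1: calculated 99.2 vs reported 99.2 → residual 0.0 km
  Station 2: calculated 301.1 vs reported 301.1 → residual 0.0 km
  Station 3: calculated 49.6 vs reported 49.6 → residual 0.0 km
  Station 4: calculated 336.0 vs reported 285.4 → residual 50.6 km
Station 1, Station 2, Station 3 are mutually consistent (residuals ≈ 0); Station 4 is off by 50.6 km.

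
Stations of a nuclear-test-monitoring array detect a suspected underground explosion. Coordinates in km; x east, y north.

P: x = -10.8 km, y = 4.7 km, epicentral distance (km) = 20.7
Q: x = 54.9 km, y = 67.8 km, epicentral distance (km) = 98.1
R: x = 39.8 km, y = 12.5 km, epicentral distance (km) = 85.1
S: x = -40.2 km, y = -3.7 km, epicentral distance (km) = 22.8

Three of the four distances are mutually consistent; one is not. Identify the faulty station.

Solve using three stations at a time. Using P, Q, S (subtract circle equations pairwise → linear system) gives (x, y) ≈ (-28.3, 15.8).
Distances from that point to each station vs reported:
  P: calculated 20.8 vs reported 20.7 → residual 0.1 km
  Q: calculated 98.1 vs reported 98.1 → residual 0.0 km
  R: calculated 68.2 vs reported 85.1 → residual 16.9 km
  S: calculated 22.9 vs reported 22.8 → residual 0.1 km
P, Q, S are mutually consistent (residuals ≈ 0); R is off by 16.9 km.

R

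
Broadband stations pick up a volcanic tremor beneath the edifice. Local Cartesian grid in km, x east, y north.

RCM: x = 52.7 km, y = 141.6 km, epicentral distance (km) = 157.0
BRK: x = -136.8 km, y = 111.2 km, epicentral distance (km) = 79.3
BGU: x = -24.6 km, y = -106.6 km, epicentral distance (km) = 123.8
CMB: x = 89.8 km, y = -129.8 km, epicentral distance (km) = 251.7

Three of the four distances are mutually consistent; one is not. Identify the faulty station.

Solve using three stations at a time. Using RCM, BRK, CMB (subtract circle equations pairwise → linear system) gives (x, y) ≈ (-79.3, 56.6).
Distances from that point to each station vs reported:
  RCM: calculated 157.0 vs reported 157.0 → residual 0.0 km
  BRK: calculated 79.3 vs reported 79.3 → residual 0.0 km
  BGU: calculated 172.1 vs reported 123.8 → residual 48.3 km
  CMB: calculated 251.7 vs reported 251.7 → residual 0.0 km
RCM, BRK, CMB are mutually consistent (residuals ≈ 0); BGU is off by 48.3 km.

BGU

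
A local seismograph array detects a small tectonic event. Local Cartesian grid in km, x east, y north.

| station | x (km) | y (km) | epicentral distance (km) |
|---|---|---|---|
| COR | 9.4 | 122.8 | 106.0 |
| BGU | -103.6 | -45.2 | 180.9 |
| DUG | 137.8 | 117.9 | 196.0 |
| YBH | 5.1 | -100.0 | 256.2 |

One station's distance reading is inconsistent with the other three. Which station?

Solve using three stations at a time. Using COR, BGU, YBH (subtract circle equations pairwise → linear system) gives (x, y) ≈ (-95.7, 135.5).
Distances from that point to each station vs reported:
  COR: calculated 105.9 vs reported 106.0 → residual 0.1 km
  BGU: calculated 180.8 vs reported 180.9 → residual 0.1 km
  DUG: calculated 234.2 vs reported 196.0 → residual 38.2 km
  YBH: calculated 256.2 vs reported 256.2 → residual 0.0 km
COR, BGU, YBH are mutually consistent (residuals ≈ 0); DUG is off by 38.2 km.

DUG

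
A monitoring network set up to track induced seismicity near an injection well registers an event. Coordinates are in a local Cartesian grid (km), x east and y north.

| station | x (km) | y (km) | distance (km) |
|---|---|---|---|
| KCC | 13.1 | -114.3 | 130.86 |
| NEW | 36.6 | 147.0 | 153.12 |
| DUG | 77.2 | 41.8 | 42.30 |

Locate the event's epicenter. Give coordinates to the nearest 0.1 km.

x ≈ 77.7 km, y ≈ -0.5 km

Circle about each station: (x − 13.1)² + (y + 114.3)² = 130.86²; (x − 36.6)² + (y − 147.0)² = 153.12²; (x − 77.2)² + (y − 41.8)² = 42.30².
Subtracting pairs of circle equations eliminates x²+y² and gives linear equations (the radical axes):
47.0 x + 522.6 y = 3391.07
128.2 x + 312.2 y = 9806.03
Solving the 2×2 system: x ≈ 77.7, y ≈ -0.5 km.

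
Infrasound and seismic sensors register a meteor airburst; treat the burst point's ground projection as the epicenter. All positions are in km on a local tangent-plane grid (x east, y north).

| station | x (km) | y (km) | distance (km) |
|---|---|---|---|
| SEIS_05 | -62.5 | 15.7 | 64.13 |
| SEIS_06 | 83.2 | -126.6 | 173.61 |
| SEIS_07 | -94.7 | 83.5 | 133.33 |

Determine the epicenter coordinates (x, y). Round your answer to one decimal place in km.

-71.5 km east, -47.8 km north

Circle about each station: (x + 62.5)² + (y − 15.7)² = 64.13²; (x − 83.2)² + (y + 126.6)² = 173.61²; (x + 94.7)² + (y − 83.5)² = 133.33².
Subtracting pairs of circle equations eliminates x²+y² and gives linear equations (the radical axes):
291.4 x − 284.6 y = -7230.72
-64.4 x + 135.6 y = -1876.63
Solving the 2×2 system: x ≈ -71.5, y ≈ -47.8 km.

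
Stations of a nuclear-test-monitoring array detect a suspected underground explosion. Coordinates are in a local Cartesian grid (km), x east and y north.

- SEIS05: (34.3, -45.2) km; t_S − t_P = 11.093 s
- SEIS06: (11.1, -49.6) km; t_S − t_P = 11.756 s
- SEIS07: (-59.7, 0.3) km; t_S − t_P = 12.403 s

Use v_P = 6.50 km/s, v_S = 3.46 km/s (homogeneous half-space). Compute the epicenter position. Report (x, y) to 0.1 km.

Distance from S−P lag: d = Δt · v_P v_S / (v_P − v_S) = Δt · (6.50·3.46)/(6.50−3.46) ≈ 7.3980·Δt.
So d_SEIS05 = 82.07, d_SEIS06 = 86.97, d_SEIS07 = 91.76 km.
Circle about each station: (x − 34.3)² + (y + 45.2)² = 82.07²; (x − 11.1)² + (y + 49.6)² = 86.97²; (x + 59.7)² + (y − 0.3)² = 91.76².
Subtracting the SEIS05 equation from the SEIS06 and SEIS07 equations removes the quadratic terms:
-46.4 x − 8.8 y = -1464.46
-188.0 x + 91.0 y = -1339.76
Solving the 2×2 system: x ≈ 24.7, y ≈ 36.3 km.
Check against SEIS05 (with the unrounded x, y): √((x − 34.3)²+(y + 45.2)²) = 82.04 ≈ 82.07 km. ✓

24.7 km east, 36.3 km north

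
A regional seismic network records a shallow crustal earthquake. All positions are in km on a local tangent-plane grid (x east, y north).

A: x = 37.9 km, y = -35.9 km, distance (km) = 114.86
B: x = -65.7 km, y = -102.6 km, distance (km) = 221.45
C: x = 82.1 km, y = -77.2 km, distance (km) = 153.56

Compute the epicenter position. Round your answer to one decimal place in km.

65.9 km east, 75.5 km north

Circle about each station: (x − 37.9)² + (y + 35.9)² = 114.86²; (x + 65.7)² + (y + 102.6)² = 221.45²; (x − 82.1)² + (y + 77.2)² = 153.56².
Subtracting pairs of circle equations eliminates x²+y² and gives linear equations (the radical axes):
-207.2 x − 133.4 y = -23729.25
88.4 x − 82.6 y = -412.82
Solving the 2×2 system: x ≈ 65.9, y ≈ 75.5 km.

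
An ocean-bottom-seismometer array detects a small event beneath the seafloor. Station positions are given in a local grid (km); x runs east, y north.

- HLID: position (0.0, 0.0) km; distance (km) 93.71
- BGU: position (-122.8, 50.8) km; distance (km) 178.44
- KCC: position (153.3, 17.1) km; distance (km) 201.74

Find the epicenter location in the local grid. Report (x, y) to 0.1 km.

Circle about each station: x² + y² = 93.71²; (x + 122.8)² + (y − 50.8)² = 178.44²; (x − 153.3)² + (y − 17.1)² = 201.74².
Subtracting the HLID equation from the BGU and KCC equations removes the quadratic terms:
-245.6 x + 101.6 y = -5398.79
306.6 x + 34.2 y = -8124.16
Solving the 2×2 system: x ≈ -16.2, y ≈ -92.3 km.

x ≈ -16.2 km, y ≈ -92.3 km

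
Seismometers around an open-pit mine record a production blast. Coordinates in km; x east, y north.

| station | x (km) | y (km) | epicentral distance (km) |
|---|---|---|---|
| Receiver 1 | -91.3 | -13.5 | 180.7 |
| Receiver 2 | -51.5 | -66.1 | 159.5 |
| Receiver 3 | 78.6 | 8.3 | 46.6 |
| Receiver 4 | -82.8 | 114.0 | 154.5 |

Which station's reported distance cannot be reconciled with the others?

Receiver 1

Solve using three stations at a time. Using Receiver 2, Receiver 3, Receiver 4 (subtract circle equations pairwise → linear system) gives (x, y) ≈ (57.8, 50.0).
Distances from that point to each station vs reported:
  Receiver 1: calculated 162.1 vs reported 180.7 → residual 18.6 km
  Receiver 2: calculated 159.5 vs reported 159.5 → residual 0.0 km
  Receiver 3: calculated 46.6 vs reported 46.6 → residual 0.0 km
  Receiver 4: calculated 154.5 vs reported 154.5 → residual 0.0 km
Receiver 2, Receiver 3, Receiver 4 are mutually consistent (residuals ≈ 0); Receiver 1 is off by 18.6 km.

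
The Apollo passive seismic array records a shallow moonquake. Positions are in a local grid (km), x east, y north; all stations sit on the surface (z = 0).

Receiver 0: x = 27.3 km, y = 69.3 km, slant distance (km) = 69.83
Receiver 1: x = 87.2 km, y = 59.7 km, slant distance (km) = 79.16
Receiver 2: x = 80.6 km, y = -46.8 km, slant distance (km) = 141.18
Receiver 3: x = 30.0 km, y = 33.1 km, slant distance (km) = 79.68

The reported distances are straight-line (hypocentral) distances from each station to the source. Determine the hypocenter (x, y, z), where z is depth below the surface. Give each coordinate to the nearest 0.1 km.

(47.0, 72.9, 66.9)

Each station gives a sphere (x−x_i)² + (y−y_i)² + z² = d_i² (stations at z=0).
Subtracting the Receiver 0 sphere from Receiver 1 and Receiver 2: z² cancels, leaving linear equations in x and y:
119.8 x − 19.2 y = 4230.07
106.6 x − 232.2 y = -11916.74
Solving: x ≈ 46.992, y ≈ 72.894 km (keep extra digits for the depth step; rounded: 47.0, 72.9).
Then from the Receiver 0 sphere: z² = 69.83² − (x − 27.3)² − (y − 69.3)² with x = 46.992, y = 72.894, so z ≈ 66.899 ≈ 66.9 km.
Check against Receiver 3 (with the unrounded solution): distance 79.67 ≈ 79.68 km. ✓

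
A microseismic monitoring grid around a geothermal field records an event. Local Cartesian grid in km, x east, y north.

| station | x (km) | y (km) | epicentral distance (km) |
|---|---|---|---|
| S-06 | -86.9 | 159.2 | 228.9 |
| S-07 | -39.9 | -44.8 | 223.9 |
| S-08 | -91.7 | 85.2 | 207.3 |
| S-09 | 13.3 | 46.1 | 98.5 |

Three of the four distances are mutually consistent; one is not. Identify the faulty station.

S-07

Solve using three stations at a time. Using S-06, S-08, S-09 (subtract circle equations pairwise → linear system) gives (x, y) ≈ (111.7, 45.5).
Distances from that point to each station vs reported:
  S-06: calculated 228.9 vs reported 228.9 → residual 0.0 km
  S-07: calculated 176.5 vs reported 223.9 → residual 47.4 km
  S-08: calculated 207.3 vs reported 207.3 → residual 0.0 km
  S-09: calculated 98.4 vs reported 98.5 → residual 0.1 km
S-06, S-08, S-09 are mutually consistent (residuals ≈ 0); S-07 is off by 47.4 km.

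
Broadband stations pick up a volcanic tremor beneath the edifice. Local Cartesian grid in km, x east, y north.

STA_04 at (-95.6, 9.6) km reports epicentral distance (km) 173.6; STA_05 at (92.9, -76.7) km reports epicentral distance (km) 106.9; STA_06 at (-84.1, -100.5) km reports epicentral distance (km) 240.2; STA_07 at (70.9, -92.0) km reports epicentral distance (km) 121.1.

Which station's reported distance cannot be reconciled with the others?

STA_06

Solve using three stations at a time. Using STA_04, STA_05, STA_07 (subtract circle equations pairwise → linear system) gives (x, y) ≈ (76.8, 28.8).
Distances from that point to each station vs reported:
  STA_04: calculated 173.5 vs reported 173.6 → residual 0.1 km
  STA_05: calculated 106.7 vs reported 106.9 → residual 0.2 km
  STA_06: calculated 206.4 vs reported 240.2 → residual 33.8 km
  STA_07: calculated 120.9 vs reported 121.1 → residual 0.2 km
STA_04, STA_05, STA_07 are mutually consistent (residuals ≈ 0); STA_06 is off by 33.8 km.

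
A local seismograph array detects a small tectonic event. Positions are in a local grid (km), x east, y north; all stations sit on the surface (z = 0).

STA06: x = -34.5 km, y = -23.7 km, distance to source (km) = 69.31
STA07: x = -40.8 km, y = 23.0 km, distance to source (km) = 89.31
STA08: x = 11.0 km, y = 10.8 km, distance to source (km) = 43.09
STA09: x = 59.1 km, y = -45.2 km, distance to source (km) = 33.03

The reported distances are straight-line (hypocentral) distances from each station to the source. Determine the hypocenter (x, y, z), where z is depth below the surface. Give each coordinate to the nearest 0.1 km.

x ≈ 34.4 km, y ≈ -24.6 km, depth ≈ 7.5 km

Each station gives a sphere (x−x_i)² + (y−y_i)² + z² = d_i² (stations at z=0).
Subtracting the STA06 sphere from STA07 and STA08: z² cancels, leaving linear equations in x and y:
-12.6 x + 93.4 y = -2730.70
91.0 x + 69.0 y = 1432.83
Solving: x ≈ 34.395, y ≈ -24.597 km (keep extra digits for the depth step; rounded: 34.4, -24.6).
Then from the STA06 sphere: z² = 69.31² − (x + 34.5)² − (y + 23.7)² with x = 34.395, y = -24.597, so z ≈ 7.520 ≈ 7.5 km.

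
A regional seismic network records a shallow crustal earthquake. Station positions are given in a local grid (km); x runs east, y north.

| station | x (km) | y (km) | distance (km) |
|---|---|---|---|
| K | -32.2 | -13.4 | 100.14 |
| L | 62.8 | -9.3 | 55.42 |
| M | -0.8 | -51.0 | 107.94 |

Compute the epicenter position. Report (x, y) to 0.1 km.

x ≈ 49.5 km, y ≈ 44.5 km

Circle about each station: (x + 32.2)² + (y + 13.4)² = 100.14²; (x − 62.8)² + (y + 9.3)² = 55.42²; (x + 0.8)² + (y + 51.0)² = 107.94².
Subtracting pairs of circle equations eliminates x²+y² and gives linear equations (the radical axes):
190.0 x + 8.2 y = 9770.57
62.8 x − 75.2 y = -237.78
Solving the 2×2 system: x ≈ 49.5, y ≈ 44.5 km.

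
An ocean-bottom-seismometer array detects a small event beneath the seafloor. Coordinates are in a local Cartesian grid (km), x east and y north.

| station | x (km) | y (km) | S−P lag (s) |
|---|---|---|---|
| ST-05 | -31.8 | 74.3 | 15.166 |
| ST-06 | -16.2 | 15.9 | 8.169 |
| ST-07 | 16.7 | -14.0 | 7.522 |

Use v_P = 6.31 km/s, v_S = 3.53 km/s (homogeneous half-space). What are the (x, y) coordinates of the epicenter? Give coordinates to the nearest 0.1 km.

Distance from S−P lag: d = Δt · v_P v_S / (v_P − v_S) = Δt · (6.31·3.53)/(6.31−3.53) ≈ 8.0123·Δt.
So d_ST-05 = 121.52, d_ST-06 = 65.45, d_ST-07 = 60.27 km.
Circle about each station: (x + 31.8)² + (y − 74.3)² = 121.52²; (x + 16.2)² + (y − 15.9)² = 65.45²; (x − 16.7)² + (y + 14.0)² = 60.27².
Subtracting the ST-05 equation from the ST-06 and ST-07 equations removes the quadratic terms:
31.2 x − 116.8 y = 4466.93
97.0 x − 176.6 y = 5077.80
Solving the 2×2 system: x ≈ -33.6, y ≈ -47.2 km.

-33.6 km east, -47.2 km north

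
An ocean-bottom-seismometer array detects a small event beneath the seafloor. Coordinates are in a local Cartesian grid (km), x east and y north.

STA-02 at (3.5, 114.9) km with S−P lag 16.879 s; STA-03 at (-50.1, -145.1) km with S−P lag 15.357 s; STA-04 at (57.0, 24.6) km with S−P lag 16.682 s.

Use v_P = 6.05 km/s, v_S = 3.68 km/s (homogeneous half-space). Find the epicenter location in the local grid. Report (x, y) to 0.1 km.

x ≈ -96.2 km, y ≈ -8.4 km

Distance from S−P lag: d = Δt · v_P v_S / (v_P − v_S) = Δt · (6.05·3.68)/(6.05−3.68) ≈ 9.3941·Δt.
So d_STA-02 = 158.56, d_STA-03 = 144.27, d_STA-04 = 156.71 km.
Circle about each station: (x − 3.5)² + (y − 114.9)² = 158.56²; (x + 50.1)² + (y + 145.1)² = 144.27²; (x − 57.0)² + (y − 24.6)² = 156.71².
Subtracting the STA-02 equation from the STA-03 and STA-04 equations removes the quadratic terms:
-107.2 x − 520.0 y = 14677.20
107.0 x − 180.6 y = -8776.85
Solving the 2×2 system: x ≈ -96.2, y ≈ -8.4 km.
Check against STA-02 (with the unrounded x, y): √((x − 3.5)²+(y − 114.9)²) = 158.56 ≈ 158.56 km. ✓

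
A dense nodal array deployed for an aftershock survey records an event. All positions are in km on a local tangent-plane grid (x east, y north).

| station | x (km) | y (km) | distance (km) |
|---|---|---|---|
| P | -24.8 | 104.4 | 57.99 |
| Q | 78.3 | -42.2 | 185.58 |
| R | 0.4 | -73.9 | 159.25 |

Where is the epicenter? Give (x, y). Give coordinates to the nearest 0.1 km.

Circle about each station: (x + 24.8)² + (y − 104.4)² = 57.99²; (x − 78.3)² + (y + 42.2)² = 185.58²; (x − 0.4)² + (y + 73.9)² = 159.25².
Subtracting pairs of circle equations eliminates x²+y² and gives linear equations (the radical axes):
206.2 x − 293.2 y = -34679.77
50.4 x − 356.6 y = -28050.75
Solving the 2×2 system: x ≈ -70.5, y ≈ 68.7 km.

x ≈ -70.5 km, y ≈ 68.7 km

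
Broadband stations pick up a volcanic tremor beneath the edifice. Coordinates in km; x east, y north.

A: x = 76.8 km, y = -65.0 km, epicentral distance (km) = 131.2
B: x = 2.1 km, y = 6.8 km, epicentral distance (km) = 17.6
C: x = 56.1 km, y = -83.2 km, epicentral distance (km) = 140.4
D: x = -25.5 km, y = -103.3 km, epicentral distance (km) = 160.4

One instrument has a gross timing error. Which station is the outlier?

Solve using three stations at a time. Using A, C, D (subtract circle equations pairwise → linear system) gives (x, y) ≈ (16.6, 51.3).
Distances from that point to each station vs reported:
  A: calculated 131.0 vs reported 131.2 → residual 0.2 km
  B: calculated 46.8 vs reported 17.6 → residual 29.2 km
  C: calculated 140.2 vs reported 140.4 → residual 0.2 km
  D: calculated 160.2 vs reported 160.4 → residual 0.2 km
A, C, D are mutually consistent (residuals ≈ 0); B is off by 29.2 km.

B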